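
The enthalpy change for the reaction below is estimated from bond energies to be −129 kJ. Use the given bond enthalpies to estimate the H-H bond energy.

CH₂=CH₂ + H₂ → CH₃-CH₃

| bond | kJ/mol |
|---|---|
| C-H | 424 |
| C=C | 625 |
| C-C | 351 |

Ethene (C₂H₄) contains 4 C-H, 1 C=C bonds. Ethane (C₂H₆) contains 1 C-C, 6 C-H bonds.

D(H-H) ≈ 445 kJ/mol

Let D be the H-H bond energy.
Σ(broken) = 4×424 + 1×625 + 1×D = 2321 + D
Σ(formed) = 1×351 + 6×424 = 2895
ΔH = Σ(broken) − Σ(formed) = (2321 + D) − (2895) = −574 + D
Setting this equal to −129 kJ gives D = 445 kJ/mol.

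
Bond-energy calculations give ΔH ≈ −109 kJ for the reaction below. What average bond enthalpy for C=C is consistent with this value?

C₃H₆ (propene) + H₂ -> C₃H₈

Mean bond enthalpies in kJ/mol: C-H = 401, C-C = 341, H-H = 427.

D(C=C) ≈ 607 kJ/mol

Let D be the C=C bond energy.
Σ(broken) = 1×341 + 6×401 + 1×D + 1×427 = 3174 + D
Σ(formed) = 2×341 + 8×401 = 3890
ΔH = Σ(broken) − Σ(formed) = (3174 + D) − (3890) = −716 + D
Setting this equal to −109 kJ gives D = 607 kJ/mol.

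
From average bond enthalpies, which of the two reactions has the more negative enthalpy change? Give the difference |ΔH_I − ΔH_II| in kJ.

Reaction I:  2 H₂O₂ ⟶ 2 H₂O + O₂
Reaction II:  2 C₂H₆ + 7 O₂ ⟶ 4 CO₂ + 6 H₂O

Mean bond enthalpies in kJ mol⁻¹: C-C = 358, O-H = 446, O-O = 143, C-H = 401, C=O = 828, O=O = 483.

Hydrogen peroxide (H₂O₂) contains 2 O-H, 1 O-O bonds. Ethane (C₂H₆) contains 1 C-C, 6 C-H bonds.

Reaction II, by 2870 kJ

Reaction I:
  Bonds broken (reactants):
    O-H: 4 × 446 = 1784
    O-O: 2 × 143 = 286
    Σ(broken) = 2070 kJ
  Bonds formed (products):
    O-H: 4 × 446 = 1784
    O=O: 1 × 483 = 483
    Σ(formed) = 2267 kJ
  ΔH_I = 2070 − 2267 = −197 kJ
Reaction II:
  Bonds broken (reactants):
    C-C: 2 × 358 = 716
    C-H: 12 × 401 = 4812
    O=O: 7 × 483 = 3381
    Σ(broken) = 8909 kJ
  Bonds formed (products):
    C=O: 8 × 828 = 6624
    O-H: 12 × 446 = 5352
    Σ(formed) = 11976 kJ
  ΔH_II = 8909 − 11976 = −3067 kJ
ΔH_I − ΔH_II = +2870 kJ, so reaction II has the more negative ΔH; |ΔH_I − ΔH_II| = 2870 kJ.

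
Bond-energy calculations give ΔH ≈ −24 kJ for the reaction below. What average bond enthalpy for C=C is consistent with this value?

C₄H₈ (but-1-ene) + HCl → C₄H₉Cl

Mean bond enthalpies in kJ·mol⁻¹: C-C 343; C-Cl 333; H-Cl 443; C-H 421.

Let D be the C=C bond energy.
Σ(broken) = 2×343 + 8×421 + 1×D + 1×443 = 4497 + D
Σ(formed) = 3×343 + 1×333 + 9×421 = 5151
ΔH = Σ(broken) − Σ(formed) = (4497 + D) − (5151) = −654 + D
Setting this equal to −24 kJ gives D = 630 kJ/mol.

D(C=C) ≈ 630 kJ/mol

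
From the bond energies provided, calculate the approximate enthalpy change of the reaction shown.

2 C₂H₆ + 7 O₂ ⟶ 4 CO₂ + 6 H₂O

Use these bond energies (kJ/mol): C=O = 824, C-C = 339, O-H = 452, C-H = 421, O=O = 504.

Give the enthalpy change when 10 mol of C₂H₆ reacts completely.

Bonds broken (reactants):
  C-C: 2 × 339 = 678
  C-H: 12 × 421 = 5052
  O=O: 7 × 504 = 3528
  Σ(broken) = 9258 kJ
Bonds formed (products):
  C=O: 8 × 824 = 6592
  O-H: 12 × 452 = 5424
  Σ(formed) = 12016 kJ
ΔH = Σ(broken) − Σ(formed) = 9258 − 12016 = −2758 kJ
For 5× the reaction as written: 5 × (−2758) = −13790 kJ

ΔH = −13790 kJ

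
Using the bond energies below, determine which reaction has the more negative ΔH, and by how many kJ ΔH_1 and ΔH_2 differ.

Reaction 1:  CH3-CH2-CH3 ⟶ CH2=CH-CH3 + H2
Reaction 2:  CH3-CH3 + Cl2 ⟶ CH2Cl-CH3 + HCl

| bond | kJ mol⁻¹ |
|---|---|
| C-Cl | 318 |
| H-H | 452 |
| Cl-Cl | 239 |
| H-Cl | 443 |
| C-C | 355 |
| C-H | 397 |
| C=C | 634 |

Reaction 1:
  Bonds broken (reactants):
    C-C: 2 × 355 = 710
    C-H: 8 × 397 = 3176
    Σ(broken) = 3886 kJ
  Bonds formed (products):
    C-C: 1 × 355 = 355
    C-H: 6 × 397 = 2382
    C=C: 1 × 634 = 634
    H-H: 1 × 452 = 452
    Σ(formed) = 3823 kJ
  ΔH_1 = 3886 − 3823 = +63 kJ
Reaction 2:
  Bonds broken (reactants):
    C-C: 1 × 355 = 355
    C-H: 6 × 397 = 2382
    Cl-Cl: 1 × 239 = 239
    Σ(broken) = 2976 kJ
  Bonds formed (products):
    C-C: 1 × 355 = 355
    C-Cl: 1 × 318 = 318
    C-H: 5 × 397 = 1985
    H-Cl: 1 × 443 = 443
    Σ(formed) = 3101 kJ
  ΔH_2 = 2976 − 3101 = −125 kJ
ΔH_1 − ΔH_2 = +188 kJ, so reaction 2 has the more negative ΔH; |ΔH_1 − ΔH_2| = 188 kJ.

Reaction 2, by 188 kJ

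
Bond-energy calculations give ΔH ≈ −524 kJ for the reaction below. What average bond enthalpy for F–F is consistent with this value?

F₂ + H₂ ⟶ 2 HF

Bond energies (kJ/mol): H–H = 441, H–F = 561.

D(F–F) ≈ 157 kJ/mol

Let D be the F–F bond energy.
Σ(broken) = 1×D + 1×441 = 441 + D
Σ(formed) = 2×561 = 1122
ΔH = Σ(broken) − Σ(formed) = (441 + D) − (1122) = −681 + D
Setting this equal to −524 kJ gives D = 157 kJ/mol.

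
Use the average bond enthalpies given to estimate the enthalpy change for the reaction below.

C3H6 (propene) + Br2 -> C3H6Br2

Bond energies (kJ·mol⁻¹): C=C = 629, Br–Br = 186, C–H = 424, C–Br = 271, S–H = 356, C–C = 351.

ΔH ≈ −78 kJ

Bonds broken (reactants):
  Br–Br: 1 × 186 = 186
  C–C: 1 × 351 = 351
  C–H: 6 × 424 = 2544
  C=C: 1 × 629 = 629
  Σ(broken) = 3710 kJ
Bonds formed (products):
  C–Br: 2 × 271 = 542
  C–C: 2 × 351 = 702
  C–H: 6 × 424 = 2544
  Σ(formed) = 3788 kJ
ΔH = Σ(broken) − Σ(formed) = 3710 − 3788 = −78 kJ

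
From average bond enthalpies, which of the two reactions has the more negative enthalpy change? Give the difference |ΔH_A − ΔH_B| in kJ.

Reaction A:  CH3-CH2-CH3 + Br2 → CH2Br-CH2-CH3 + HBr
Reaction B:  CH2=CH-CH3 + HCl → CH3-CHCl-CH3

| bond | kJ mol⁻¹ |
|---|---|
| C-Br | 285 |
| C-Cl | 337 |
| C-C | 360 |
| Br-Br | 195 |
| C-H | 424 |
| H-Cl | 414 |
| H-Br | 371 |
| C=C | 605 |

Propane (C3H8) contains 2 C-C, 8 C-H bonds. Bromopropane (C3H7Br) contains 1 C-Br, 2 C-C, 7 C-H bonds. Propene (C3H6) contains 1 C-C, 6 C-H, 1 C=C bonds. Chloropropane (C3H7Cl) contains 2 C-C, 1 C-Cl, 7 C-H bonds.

Reaction B, by 65 kJ

Reaction A:
  Bonds broken (reactants):
    Br-Br: 1 × 195 = 195
    C-C: 2 × 360 = 720
    C-H: 8 × 424 = 3392
    Σ(broken) = 4307 kJ
  Bonds formed (products):
    C-Br: 1 × 285 = 285
    C-C: 2 × 360 = 720
    C-H: 7 × 424 = 2968
    H-Br: 1 × 371 = 371
    Σ(formed) = 4344 kJ
  ΔH_A = 4307 − 4344 = −37 kJ
Reaction B:
  Bonds broken (reactants):
    C-C: 1 × 360 = 360
    C-H: 6 × 424 = 2544
    C=C: 1 × 605 = 605
    H-Cl: 1 × 414 = 414
    Σ(broken) = 3923 kJ
  Bonds formed (products):
    C-C: 2 × 360 = 720
    C-Cl: 1 × 337 = 337
    C-H: 7 × 424 = 2968
    Σ(formed) = 4025 kJ
  ΔH_B = 3923 − 4025 = −102 kJ
ΔH_A − ΔH_B = +65 kJ, so reaction B has the more negative ΔH; |ΔH_A − ΔH_B| = 65 kJ.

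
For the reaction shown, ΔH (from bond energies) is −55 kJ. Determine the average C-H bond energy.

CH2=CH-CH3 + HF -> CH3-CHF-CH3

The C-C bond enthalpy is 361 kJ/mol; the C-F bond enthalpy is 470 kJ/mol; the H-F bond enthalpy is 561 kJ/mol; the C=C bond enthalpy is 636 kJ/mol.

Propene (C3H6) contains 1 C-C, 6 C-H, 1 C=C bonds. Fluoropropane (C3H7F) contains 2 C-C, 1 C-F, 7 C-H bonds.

D(C-H) ≈ 421 kJ/mol

Let D be the C-H bond energy.
Σ(broken) = 1×361 + 6×D + 1×636 + 1×561 = 1558 + 6D
Σ(formed) = 2×361 + 1×470 + 7×D = 1192 + 7D
ΔH = Σ(broken) − Σ(formed) = (1558 + 6D) − (1192 + 7D) = +366 − D
Setting this equal to −55 kJ gives D = 421 kJ/mol.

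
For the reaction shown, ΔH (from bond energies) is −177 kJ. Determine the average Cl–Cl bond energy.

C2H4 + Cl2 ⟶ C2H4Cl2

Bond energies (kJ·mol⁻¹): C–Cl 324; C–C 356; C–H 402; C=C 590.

D(Cl–Cl) ≈ 237 kJ/mol

Let D be the Cl–Cl bond energy.
Σ(broken) = 4×402 + 1×590 + 1×D = 2198 + D
Σ(formed) = 1×356 + 2×324 + 4×402 = 2612
ΔH = Σ(broken) − Σ(formed) = (2198 + D) − (2612) = −414 + D
Setting this equal to −177 kJ gives D = 237 kJ/mol.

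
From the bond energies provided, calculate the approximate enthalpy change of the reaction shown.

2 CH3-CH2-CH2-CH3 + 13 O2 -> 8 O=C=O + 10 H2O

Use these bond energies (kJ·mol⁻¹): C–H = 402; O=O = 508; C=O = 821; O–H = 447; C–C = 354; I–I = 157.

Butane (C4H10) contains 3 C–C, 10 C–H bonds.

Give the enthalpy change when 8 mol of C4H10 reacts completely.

Bonds broken (reactants):
  C–C: 6 × 354 = 2124
  C–H: 20 × 402 = 8040
  O=O: 13 × 508 = 6604
  Σ(broken) = 16768 kJ
Bonds formed (products):
  C=O: 16 × 821 = 13136
  O–H: 20 × 447 = 8940
  Σ(formed) = 22076 kJ
ΔH = Σ(broken) − Σ(formed) = 16768 − 22076 = −5308 kJ
For 4× the reaction as written: 4 × (−5308) = −21232 kJ

ΔH = −21232 kJ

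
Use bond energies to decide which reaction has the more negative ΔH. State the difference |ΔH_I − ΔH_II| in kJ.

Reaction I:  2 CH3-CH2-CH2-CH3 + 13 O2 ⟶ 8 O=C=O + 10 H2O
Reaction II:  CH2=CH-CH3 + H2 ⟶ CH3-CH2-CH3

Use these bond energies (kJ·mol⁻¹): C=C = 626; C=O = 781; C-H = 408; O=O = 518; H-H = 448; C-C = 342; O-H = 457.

Reaction I:
  Bonds broken (reactants):
    C-C: 6 × 342 = 2052
    C-H: 20 × 408 = 8160
    O=O: 13 × 518 = 6734
    Σ(broken) = 16946 kJ
  Bonds formed (products):
    C=O: 16 × 781 = 12496
    O-H: 20 × 457 = 9140
    Σ(formed) = 21636 kJ
  ΔH_I = 16946 − 21636 = −4690 kJ
Reaction II:
  Bonds broken (reactants):
    C-C: 1 × 342 = 342
    C-H: 6 × 408 = 2448
    C=C: 1 × 626 = 626
    H-H: 1 × 448 = 448
    Σ(broken) = 3864 kJ
  Bonds formed (products):
    C-C: 2 × 342 = 684
    C-H: 8 × 408 = 3264
    Σ(formed) = 3948 kJ
  ΔH_II = 3864 − 3948 = −84 kJ
ΔH_I − ΔH_II = −4606 kJ, so reaction I has the more negative ΔH; |ΔH_I − ΔH_II| = 4606 kJ.

Reaction I, by 4606 kJ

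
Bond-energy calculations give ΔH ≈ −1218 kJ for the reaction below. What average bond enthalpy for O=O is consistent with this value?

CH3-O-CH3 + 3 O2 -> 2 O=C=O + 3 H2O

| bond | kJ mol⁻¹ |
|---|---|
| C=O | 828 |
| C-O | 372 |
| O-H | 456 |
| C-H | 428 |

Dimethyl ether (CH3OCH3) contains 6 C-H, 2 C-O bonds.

Let D be the O=O bond energy.
Σ(broken) = 6×428 + 2×372 + 3×D = 3312 + 3D
Σ(formed) = 4×828 + 6×456 = 6048
ΔH = Σ(broken) − Σ(formed) = (3312 + 3D) − (6048) = −2736 + 3D
Setting this equal to −1218 kJ gives 3D = 1518, so D = 506 kJ/mol.

D(O=O) ≈ 506 kJ/mol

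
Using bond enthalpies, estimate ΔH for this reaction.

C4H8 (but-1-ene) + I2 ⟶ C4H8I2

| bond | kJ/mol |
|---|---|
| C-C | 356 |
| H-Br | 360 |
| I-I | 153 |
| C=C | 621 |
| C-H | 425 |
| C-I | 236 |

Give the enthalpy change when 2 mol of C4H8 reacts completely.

Bonds broken (reactants):
  C-C: 2 × 356 = 712
  C-H: 8 × 425 = 3400
  C=C: 1 × 621 = 621
  I-I: 1 × 153 = 153
  Σ(broken) = 4886 kJ
Bonds formed (products):
  C-C: 3 × 356 = 1068
  C-H: 8 × 425 = 3400
  C-I: 2 × 236 = 472
  Σ(formed) = 4940 kJ
ΔH = Σ(broken) − Σ(formed) = 4886 − 4940 = −54 kJ
For 2× the reaction as written: 2 × (−54) = −108 kJ

ΔH = −108 kJ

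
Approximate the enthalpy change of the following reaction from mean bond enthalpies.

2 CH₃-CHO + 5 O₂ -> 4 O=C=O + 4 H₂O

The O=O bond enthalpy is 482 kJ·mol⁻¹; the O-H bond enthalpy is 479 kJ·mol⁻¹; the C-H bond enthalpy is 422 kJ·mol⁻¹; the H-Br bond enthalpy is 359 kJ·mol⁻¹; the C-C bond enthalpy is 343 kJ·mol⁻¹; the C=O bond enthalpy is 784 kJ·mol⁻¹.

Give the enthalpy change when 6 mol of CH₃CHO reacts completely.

Bonds broken (reactants):
  C-C: 2 × 343 = 686
  C-H: 8 × 422 = 3376
  C=O: 2 × 784 = 1568
  O=O: 5 × 482 = 2410
  Σ(broken) = 8040 kJ
Bonds formed (products):
  C=O: 8 × 784 = 6272
  O-H: 8 × 479 = 3832
  Σ(formed) = 10104 kJ
ΔH = Σ(broken) − Σ(formed) = 8040 − 10104 = −2064 kJ
For 3× the reaction as written: 3 × (−2064) = −6192 kJ

ΔH = −6192 kJ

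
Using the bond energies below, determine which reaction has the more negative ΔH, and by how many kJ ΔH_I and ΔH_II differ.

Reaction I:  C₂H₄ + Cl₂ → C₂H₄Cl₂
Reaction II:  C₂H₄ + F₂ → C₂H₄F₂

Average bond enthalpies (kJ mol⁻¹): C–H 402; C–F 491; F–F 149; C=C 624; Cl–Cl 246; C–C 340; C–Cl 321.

Reaction I:
  Bonds broken (reactants):
    C–H: 4 × 402 = 1608
    C=C: 1 × 624 = 624
    Cl–Cl: 1 × 246 = 246
    Σ(broken) = 2478 kJ
  Bonds formed (products):
    C–C: 1 × 340 = 340
    C–Cl: 2 × 321 = 642
    C–H: 4 × 402 = 1608
    Σ(formed) = 2590 kJ
  ΔH_I = 2478 − 2590 = −112 kJ
Reaction II:
  Bonds broken (reactants):
    C–H: 4 × 402 = 1608
    C=C: 1 × 624 = 624
    F–F: 1 × 149 = 149
    Σ(broken) = 2381 kJ
  Bonds formed (products):
    C–C: 1 × 340 = 340
    C–F: 2 × 491 = 982
    C–H: 4 × 402 = 1608
    Σ(formed) = 2930 kJ
  ΔH_II = 2381 − 2930 = −549 kJ
ΔH_I − ΔH_II = +437 kJ, so reaction II has the more negative ΔH; |ΔH_I − ΔH_II| = 437 kJ.

Reaction II, by 437 kJ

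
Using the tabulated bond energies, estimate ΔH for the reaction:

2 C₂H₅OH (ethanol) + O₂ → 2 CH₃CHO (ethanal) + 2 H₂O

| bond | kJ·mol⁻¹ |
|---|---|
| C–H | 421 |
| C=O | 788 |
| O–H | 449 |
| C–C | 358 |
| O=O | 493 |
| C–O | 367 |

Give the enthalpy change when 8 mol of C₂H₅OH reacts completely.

ΔH = −1620 kJ

Bonds broken (reactants):
  C–C: 2 × 358 = 716
  C–H: 10 × 421 = 4210
  C–O: 2 × 367 = 734
  O–H: 2 × 449 = 898
  O=O: 1 × 493 = 493
  Σ(broken) = 7051 kJ
Bonds formed (products):
  C–C: 2 × 358 = 716
  C–H: 8 × 421 = 3368
  C=O: 2 × 788 = 1576
  O–H: 4 × 449 = 1796
  Σ(formed) = 7456 kJ
ΔH = Σ(broken) − Σ(formed) = 7051 − 7456 = −405 kJ
For 4× the reaction as written: 4 × (−405) = −1620 kJ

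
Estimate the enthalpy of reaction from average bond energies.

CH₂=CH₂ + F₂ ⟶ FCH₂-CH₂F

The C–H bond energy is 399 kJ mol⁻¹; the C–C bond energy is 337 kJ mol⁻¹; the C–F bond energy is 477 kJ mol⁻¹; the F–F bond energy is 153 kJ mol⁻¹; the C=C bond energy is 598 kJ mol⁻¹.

Bonds broken (reactants):
  C–H: 4 × 399 = 1596
  C=C: 1 × 598 = 598
  F–F: 1 × 153 = 153
  Σ(broken) = 2347 kJ
Bonds formed (products):
  C–C: 1 × 337 = 337
  C–F: 2 × 477 = 954
  C–H: 4 × 399 = 1596
  Σ(formed) = 2887 kJ
ΔH = Σ(broken) − Σ(formed) = 2347 − 2887 = −540 kJ

ΔH ≈ −540 kJ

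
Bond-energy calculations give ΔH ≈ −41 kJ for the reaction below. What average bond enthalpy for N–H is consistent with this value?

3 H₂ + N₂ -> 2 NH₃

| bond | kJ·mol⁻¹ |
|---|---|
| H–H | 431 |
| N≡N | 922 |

Let D be the N–H bond energy.
Σ(broken) = 3×431 + 1×922 = 2215
Σ(formed) = 6×D = 6D
ΔH = Σ(broken) − Σ(formed) = (2215) − (6D) = +2215 − 6D
Setting this equal to −41 kJ gives 6D = 2256, so D = 376 kJ/mol.

D(N–H) ≈ 376 kJ/mol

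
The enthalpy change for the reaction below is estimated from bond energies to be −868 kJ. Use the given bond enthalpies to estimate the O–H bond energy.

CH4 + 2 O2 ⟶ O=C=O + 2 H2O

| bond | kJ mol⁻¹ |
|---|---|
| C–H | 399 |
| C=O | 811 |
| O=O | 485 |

D(O–H) ≈ 453 kJ/mol

Let D be the O–H bond energy.
Σ(broken) = 4×399 + 2×485 = 2566
Σ(formed) = 2×811 + 4×D = 1622 + 4D
ΔH = Σ(broken) − Σ(formed) = (2566) − (1622 + 4D) = +944 − 4D
Setting this equal to −868 kJ gives 4D = 1812, so D = 453 kJ/mol.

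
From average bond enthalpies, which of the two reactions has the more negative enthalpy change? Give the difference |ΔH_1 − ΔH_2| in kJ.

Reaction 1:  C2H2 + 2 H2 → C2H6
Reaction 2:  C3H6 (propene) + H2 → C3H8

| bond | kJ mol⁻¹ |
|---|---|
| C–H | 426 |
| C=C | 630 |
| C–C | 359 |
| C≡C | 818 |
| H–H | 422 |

Reaction 1:
  Bonds broken (reactants):
    C≡C: 1 × 818 = 818
    C–H: 2 × 426 = 852
    H–H: 2 × 422 = 844
    Σ(broken) = 2514 kJ
  Bonds formed (products):
    C–C: 1 × 359 = 359
    C–H: 6 × 426 = 2556
    Σ(formed) = 2915 kJ
  ΔH_1 = 2514 − 2915 = −401 kJ
Reaction 2:
  Bonds broken (reactants):
    C–C: 1 × 359 = 359
    C–H: 6 × 426 = 2556
    C=C: 1 × 630 = 630
    H–H: 1 × 422 = 422
    Σ(broken) = 3967 kJ
  Bonds formed (products):
    C–C: 2 × 359 = 718
    C–H: 8 × 426 = 3408
    Σ(formed) = 4126 kJ
  ΔH_2 = 3967 − 4126 = −159 kJ
ΔH_1 − ΔH_2 = −242 kJ, so reaction 1 has the more negative ΔH; |ΔH_1 − ΔH_2| = 242 kJ.

Reaction 1, by 242 kJ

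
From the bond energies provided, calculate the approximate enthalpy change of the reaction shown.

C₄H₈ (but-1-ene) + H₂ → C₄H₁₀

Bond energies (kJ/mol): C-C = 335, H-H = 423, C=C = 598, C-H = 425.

ΔH ≈ −164 kJ

Bonds broken (reactants):
  C-C: 2 × 335 = 670
  C-H: 8 × 425 = 3400
  C=C: 1 × 598 = 598
  H-H: 1 × 423 = 423
  Σ(broken) = 5091 kJ
Bonds formed (products):
  C-C: 3 × 335 = 1005
  C-H: 10 × 425 = 4250
  Σ(formed) = 5255 kJ
ΔH = Σ(broken) − Σ(formed) = 5091 − 5255 = −164 kJ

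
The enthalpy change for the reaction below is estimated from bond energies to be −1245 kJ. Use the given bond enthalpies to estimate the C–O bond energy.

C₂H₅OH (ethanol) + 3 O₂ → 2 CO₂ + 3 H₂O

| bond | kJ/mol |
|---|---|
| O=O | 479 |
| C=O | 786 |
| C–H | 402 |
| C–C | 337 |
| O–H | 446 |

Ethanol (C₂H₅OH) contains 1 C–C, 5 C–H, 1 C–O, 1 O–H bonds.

Let D be the C–O bond energy.
Σ(broken) = 1×337 + 5×402 + 1×D + 1×446 + 3×479 = 4230 + D
Σ(formed) = 4×786 + 6×446 = 5820
ΔH = Σ(broken) − Σ(formed) = (4230 + D) − (5820) = −1590 + D
Setting this equal to −1245 kJ gives D = 345 kJ/mol.

D(C–O) ≈ 345 kJ/mol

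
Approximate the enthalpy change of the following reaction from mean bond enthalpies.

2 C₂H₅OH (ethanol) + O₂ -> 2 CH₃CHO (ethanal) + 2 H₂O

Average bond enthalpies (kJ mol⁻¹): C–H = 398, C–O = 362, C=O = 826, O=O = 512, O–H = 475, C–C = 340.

Bonds broken (reactants):
  C–C: 2 × 340 = 680
  C–H: 10 × 398 = 3980
  C–O: 2 × 362 = 724
  O–H: 2 × 475 = 950
  O=O: 1 × 512 = 512
  Σ(broken) = 6846 kJ
Bonds formed (products):
  C–C: 2 × 340 = 680
  C–H: 8 × 398 = 3184
  C=O: 2 × 826 = 1652
  O–H: 4 × 475 = 1900
  Σ(formed) = 7416 kJ
ΔH = Σ(broken) − Σ(formed) = 6846 − 7416 = −570 kJ

ΔH ≈ −570 kJ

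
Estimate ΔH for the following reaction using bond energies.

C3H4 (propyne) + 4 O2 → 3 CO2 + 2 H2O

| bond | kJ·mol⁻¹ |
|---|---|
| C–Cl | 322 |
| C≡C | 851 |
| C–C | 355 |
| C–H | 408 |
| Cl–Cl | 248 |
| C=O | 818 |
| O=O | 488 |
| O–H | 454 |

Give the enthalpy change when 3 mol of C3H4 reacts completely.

Bonds broken (reactants):
  C≡C: 1 × 851 = 851
  C–C: 1 × 355 = 355
  C–H: 4 × 408 = 1632
  O=O: 4 × 488 = 1952
  Σ(broken) = 4790 kJ
Bonds formed (products):
  C=O: 6 × 818 = 4908
  O–H: 4 × 454 = 1816
  Σ(formed) = 6724 kJ
ΔH = Σ(broken) − Σ(formed) = 4790 − 6724 = −1934 kJ
For 3× the reaction as written: 3 × (−1934) = −5802 kJ

ΔH = −5802 kJ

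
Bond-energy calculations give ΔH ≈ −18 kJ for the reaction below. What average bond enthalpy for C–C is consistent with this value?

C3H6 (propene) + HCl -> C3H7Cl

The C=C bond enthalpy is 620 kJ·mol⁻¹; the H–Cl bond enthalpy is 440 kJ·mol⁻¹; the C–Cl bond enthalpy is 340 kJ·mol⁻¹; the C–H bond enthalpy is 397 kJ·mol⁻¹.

Let D be the C–C bond energy.
Σ(broken) = 1×D + 6×397 + 1×620 + 1×440 = 3442 + D
Σ(formed) = 2×D + 1×340 + 7×397 = 3119 + 2D
ΔH = Σ(broken) − Σ(formed) = (3442 + D) − (3119 + 2D) = +323 − D
Setting this equal to −18 kJ gives D = 341 kJ/mol.

D(C–C) ≈ 341 kJ/mol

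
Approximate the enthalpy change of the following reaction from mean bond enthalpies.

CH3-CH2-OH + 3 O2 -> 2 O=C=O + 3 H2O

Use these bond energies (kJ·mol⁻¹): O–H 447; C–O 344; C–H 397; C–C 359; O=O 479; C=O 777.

Bonds broken (reactants):
  C–C: 1 × 359 = 359
  C–H: 5 × 397 = 1985
  C–O: 1 × 344 = 344
  O–H: 1 × 447 = 447
  O=O: 3 × 479 = 1437
  Σ(broken) = 4572 kJ
Bonds formed (products):
  C=O: 4 × 777 = 3108
  O–H: 6 × 447 = 2682
  Σ(formed) = 5790 kJ
ΔH = Σ(broken) − Σ(formed) = 4572 − 5790 = −1218 kJ

ΔH ≈ −1218 kJ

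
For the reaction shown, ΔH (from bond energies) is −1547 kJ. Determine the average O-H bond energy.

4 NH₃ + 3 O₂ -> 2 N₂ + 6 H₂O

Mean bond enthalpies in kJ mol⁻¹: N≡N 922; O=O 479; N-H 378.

D(O-H) ≈ 473 kJ/mol

Let D be the O-H bond energy.
Σ(broken) = 12×378 + 3×479 = 5973
Σ(formed) = 2×922 + 12×D = 1844 + 12D
ΔH = Σ(broken) − Σ(formed) = (5973) − (1844 + 12D) = +4129 − 12D
Setting this equal to −1547 kJ gives 12D = 5676, so D = 473 kJ/mol.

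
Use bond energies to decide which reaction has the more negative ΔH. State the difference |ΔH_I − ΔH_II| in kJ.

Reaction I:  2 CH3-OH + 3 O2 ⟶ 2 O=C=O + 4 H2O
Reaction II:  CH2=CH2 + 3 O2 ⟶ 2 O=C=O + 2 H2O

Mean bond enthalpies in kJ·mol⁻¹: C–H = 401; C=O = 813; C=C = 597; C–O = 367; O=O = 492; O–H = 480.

Reaction I:
  Bonds broken (reactants):
    C–H: 6 × 401 = 2406
    C–O: 2 × 367 = 734
    O–H: 2 × 480 = 960
    O=O: 3 × 492 = 1476
    Σ(broken) = 5576 kJ
  Bonds formed (products):
    C=O: 4 × 813 = 3252
    O–H: 8 × 480 = 3840
    Σ(formed) = 7092 kJ
  ΔH_I = 5576 − 7092 = −1516 kJ
Reaction II:
  Bonds broken (reactants):
    C–H: 4 × 401 = 1604
    C=C: 1 × 597 = 597
    O=O: 3 × 492 = 1476
    Σ(broken) = 3677 kJ
  Bonds formed (products):
    C=O: 4 × 813 = 3252
    O–H: 4 × 480 = 1920
    Σ(formed) = 5172 kJ
  ΔH_II = 3677 − 5172 = −1495 kJ
ΔH_I − ΔH_II = −21 kJ, so reaction I has the more negative ΔH; |ΔH_I − ΔH_II| = 21 kJ.

Reaction I, by 21 kJ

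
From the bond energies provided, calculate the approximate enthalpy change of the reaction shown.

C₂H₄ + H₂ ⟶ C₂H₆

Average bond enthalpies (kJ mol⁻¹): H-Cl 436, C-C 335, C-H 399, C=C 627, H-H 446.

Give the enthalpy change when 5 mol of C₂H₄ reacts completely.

ΔH = −300 kJ

Bonds broken (reactants):
  C-H: 4 × 399 = 1596
  C=C: 1 × 627 = 627
  H-H: 1 × 446 = 446
  Σ(broken) = 2669 kJ
Bonds formed (products):
  C-C: 1 × 335 = 335
  C-H: 6 × 399 = 2394
  Σ(formed) = 2729 kJ
ΔH = Σ(broken) − Σ(formed) = 2669 − 2729 = −60 kJ
For 5× the reaction as written: 5 × (−60) = −300 kJ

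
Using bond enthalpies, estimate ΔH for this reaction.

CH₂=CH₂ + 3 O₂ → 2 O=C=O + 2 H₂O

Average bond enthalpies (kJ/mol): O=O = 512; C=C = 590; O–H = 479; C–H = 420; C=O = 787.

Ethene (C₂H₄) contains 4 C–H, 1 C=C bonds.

Bonds broken (reactants):
  C–H: 4 × 420 = 1680
  C=C: 1 × 590 = 590
  O=O: 3 × 512 = 1536
  Σ(broken) = 3806 kJ
Bonds formed (products):
  C=O: 4 × 787 = 3148
  O–H: 4 × 479 = 1916
  Σ(formed) = 5064 kJ
ΔH = Σ(broken) − Σ(formed) = 3806 − 5064 = −1258 kJ

ΔH ≈ −1258 kJ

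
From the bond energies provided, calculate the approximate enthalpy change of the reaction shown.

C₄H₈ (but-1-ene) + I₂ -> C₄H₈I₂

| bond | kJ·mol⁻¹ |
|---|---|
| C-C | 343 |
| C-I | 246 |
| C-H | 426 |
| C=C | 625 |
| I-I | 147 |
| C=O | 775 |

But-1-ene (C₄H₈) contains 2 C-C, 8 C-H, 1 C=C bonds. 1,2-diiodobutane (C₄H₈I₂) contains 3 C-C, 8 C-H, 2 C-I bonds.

ΔH ≈ −63 kJ

Bonds broken (reactants):
  C-C: 2 × 343 = 686
  C-H: 8 × 426 = 3408
  C=C: 1 × 625 = 625
  I-I: 1 × 147 = 147
  Σ(broken) = 4866 kJ
Bonds formed (products):
  C-C: 3 × 343 = 1029
  C-H: 8 × 426 = 3408
  C-I: 2 × 246 = 492
  Σ(formed) = 4929 kJ
ΔH = Σ(broken) − Σ(formed) = 4866 − 4929 = −63 kJ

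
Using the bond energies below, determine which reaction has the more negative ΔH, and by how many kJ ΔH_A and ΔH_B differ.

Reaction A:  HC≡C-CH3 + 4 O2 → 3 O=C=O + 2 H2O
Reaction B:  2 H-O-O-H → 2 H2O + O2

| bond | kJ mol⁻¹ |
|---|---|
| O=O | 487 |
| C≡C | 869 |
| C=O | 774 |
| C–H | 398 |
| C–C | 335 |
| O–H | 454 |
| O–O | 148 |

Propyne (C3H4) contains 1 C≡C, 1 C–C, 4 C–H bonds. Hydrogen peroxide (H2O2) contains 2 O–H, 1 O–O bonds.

Reaction A:
  Bonds broken (reactants):
    C≡C: 1 × 869 = 869
    C–C: 1 × 335 = 335
    C–H: 4 × 398 = 1592
    O=O: 4 × 487 = 1948
    Σ(broken) = 4744 kJ
  Bonds formed (products):
    C=O: 6 × 774 = 4644
    O–H: 4 × 454 = 1816
    Σ(formed) = 6460 kJ
  ΔH_A = 4744 − 6460 = −1716 kJ
Reaction B:
  Bonds broken (reactants):
    O–H: 4 × 454 = 1816
    O–O: 2 × 148 = 296
    Σ(broken) = 2112 kJ
  Bonds formed (products):
    O–H: 4 × 454 = 1816
    O=O: 1 × 487 = 487
    Σ(formed) = 2303 kJ
  ΔH_B = 2112 − 2303 = −191 kJ
ΔH_A − ΔH_B = −1525 kJ, so reaction A has the more negative ΔH; |ΔH_A − ΔH_B| = 1525 kJ.

Reaction A, by 1525 kJ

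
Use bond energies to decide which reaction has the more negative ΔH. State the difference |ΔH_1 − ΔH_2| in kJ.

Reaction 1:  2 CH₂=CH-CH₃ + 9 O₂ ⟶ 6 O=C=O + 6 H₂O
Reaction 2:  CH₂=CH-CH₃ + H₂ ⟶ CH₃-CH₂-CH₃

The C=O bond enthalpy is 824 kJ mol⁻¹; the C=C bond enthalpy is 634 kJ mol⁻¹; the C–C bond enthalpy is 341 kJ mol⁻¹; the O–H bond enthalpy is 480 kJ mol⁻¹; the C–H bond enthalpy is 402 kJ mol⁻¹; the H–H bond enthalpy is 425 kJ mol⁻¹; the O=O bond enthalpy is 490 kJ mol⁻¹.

Reaction 1:
  Bonds broken (reactants):
    C–C: 2 × 341 = 682
    C–H: 12 × 402 = 4824
    C=C: 2 × 634 = 1268
    O=O: 9 × 490 = 4410
    Σ(broken) = 11184 kJ
  Bonds formed (products):
    C=O: 12 × 824 = 9888
    O–H: 12 × 480 = 5760
    Σ(formed) = 15648 kJ
  ΔH_1 = 11184 − 15648 = −4464 kJ
Reaction 2:
  Bonds broken (reactants):
    C–C: 1 × 341 = 341
    C–H: 6 × 402 = 2412
    C=C: 1 × 634 = 634
    H–H: 1 × 425 = 425
    Σ(broken) = 3812 kJ
  Bonds formed (products):
    C–C: 2 × 341 = 682
    C–H: 8 × 402 = 3216
    Σ(formed) = 3898 kJ
  ΔH_2 = 3812 − 3898 = −86 kJ
ΔH_1 − ΔH_2 = −4378 kJ, so reaction 1 has the more negative ΔH; |ΔH_1 − ΔH_2| = 4378 kJ.

Reaction 1, by 4378 kJ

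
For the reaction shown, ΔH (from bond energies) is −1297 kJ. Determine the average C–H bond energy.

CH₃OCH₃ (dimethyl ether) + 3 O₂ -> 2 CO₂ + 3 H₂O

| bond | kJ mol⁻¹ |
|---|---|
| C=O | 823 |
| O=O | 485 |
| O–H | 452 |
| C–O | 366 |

Let D be the C–H bond energy.
Σ(broken) = 6×D + 2×366 + 3×485 = 2187 + 6D
Σ(formed) = 4×823 + 6×452 = 6004
ΔH = Σ(broken) − Σ(formed) = (2187 + 6D) − (6004) = −3817 + 6D
Setting this equal to −1297 kJ gives 6D = 2520, so D = 420 kJ/mol.

D(C–H) ≈ 420 kJ/mol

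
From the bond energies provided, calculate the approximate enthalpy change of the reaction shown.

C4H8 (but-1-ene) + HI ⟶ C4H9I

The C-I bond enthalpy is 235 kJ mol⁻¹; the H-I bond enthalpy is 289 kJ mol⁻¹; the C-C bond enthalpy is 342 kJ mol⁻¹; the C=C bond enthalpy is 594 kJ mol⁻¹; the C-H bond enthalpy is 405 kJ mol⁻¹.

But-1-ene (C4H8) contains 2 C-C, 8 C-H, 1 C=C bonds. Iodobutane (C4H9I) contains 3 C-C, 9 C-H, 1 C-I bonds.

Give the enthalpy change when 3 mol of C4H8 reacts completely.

Bonds broken (reactants):
  C-C: 2 × 342 = 684
  C-H: 8 × 405 = 3240
  C=C: 1 × 594 = 594
  H-I: 1 × 289 = 289
  Σ(broken) = 4807 kJ
Bonds formed (products):
  C-C: 3 × 342 = 1026
  C-H: 9 × 405 = 3645
  C-I: 1 × 235 = 235
  Σ(formed) = 4906 kJ
ΔH = Σ(broken) − Σ(formed) = 4807 − 4906 = −99 kJ
For 3× the reaction as written: 3 × (−99) = −297 kJ

ΔH = −297 kJ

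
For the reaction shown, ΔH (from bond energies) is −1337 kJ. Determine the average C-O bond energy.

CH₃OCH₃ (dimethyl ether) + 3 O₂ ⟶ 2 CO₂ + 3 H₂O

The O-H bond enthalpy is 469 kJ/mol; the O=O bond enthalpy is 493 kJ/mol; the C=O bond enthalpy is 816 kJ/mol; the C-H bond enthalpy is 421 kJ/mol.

Let D be the C-O bond energy.
Σ(broken) = 6×421 + 2×D + 3×493 = 4005 + 2D
Σ(formed) = 4×816 + 6×469 = 6078
ΔH = Σ(broken) − Σ(formed) = (4005 + 2D) − (6078) = −2073 + 2D
Setting this equal to −1337 kJ gives 2D = 736, so D = 368 kJ/mol.

D(C-O) ≈ 368 kJ/mol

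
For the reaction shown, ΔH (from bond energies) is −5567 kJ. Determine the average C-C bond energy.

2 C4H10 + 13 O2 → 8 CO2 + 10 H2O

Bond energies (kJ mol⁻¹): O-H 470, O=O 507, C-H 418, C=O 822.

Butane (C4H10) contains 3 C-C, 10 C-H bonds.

Let D be the C-C bond energy.
Σ(broken) = 6×D + 20×418 + 13×507 = 14951 + 6D
Σ(formed) = 16×822 + 20×470 = 22552
ΔH = Σ(broken) − Σ(formed) = (14951 + 6D) − (22552) = −7601 + 6D
Setting this equal to −5567 kJ gives 6D = 2034, so D = 339 kJ/mol.

D(C-C) ≈ 339 kJ/mol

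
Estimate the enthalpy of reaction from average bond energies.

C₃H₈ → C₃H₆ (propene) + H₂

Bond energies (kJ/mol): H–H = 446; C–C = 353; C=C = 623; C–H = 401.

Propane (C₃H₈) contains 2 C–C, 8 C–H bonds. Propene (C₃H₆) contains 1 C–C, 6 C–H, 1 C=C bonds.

ΔH ≈ +86 kJ

Bonds broken (reactants):
  C–C: 2 × 353 = 706
  C–H: 8 × 401 = 3208
  Σ(broken) = 3914 kJ
Bonds formed (products):
  C–C: 1 × 353 = 353
  C–H: 6 × 401 = 2406
  C=C: 1 × 623 = 623
  H–H: 1 × 446 = 446
  Σ(formed) = 3828 kJ
ΔH = Σ(broken) − Σ(formed) = 3914 − 3828 = +86 kJ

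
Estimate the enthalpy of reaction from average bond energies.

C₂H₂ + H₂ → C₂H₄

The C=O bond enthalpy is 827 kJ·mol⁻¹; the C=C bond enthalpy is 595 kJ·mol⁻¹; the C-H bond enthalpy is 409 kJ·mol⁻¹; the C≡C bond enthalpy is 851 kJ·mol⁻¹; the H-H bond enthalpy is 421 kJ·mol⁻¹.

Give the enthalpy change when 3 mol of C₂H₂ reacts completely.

Bonds broken (reactants):
  C≡C: 1 × 851 = 851
  C-H: 2 × 409 = 818
  H-H: 1 × 421 = 421
  Σ(broken) = 2090 kJ
Bonds formed (products):
  C-H: 4 × 409 = 1636
  C=C: 1 × 595 = 595
  Σ(formed) = 2231 kJ
ΔH = Σ(broken) − Σ(formed) = 2090 − 2231 = −141 kJ
For 3× the reaction as written: 3 × (−141) = −423 kJ

ΔH = −423 kJ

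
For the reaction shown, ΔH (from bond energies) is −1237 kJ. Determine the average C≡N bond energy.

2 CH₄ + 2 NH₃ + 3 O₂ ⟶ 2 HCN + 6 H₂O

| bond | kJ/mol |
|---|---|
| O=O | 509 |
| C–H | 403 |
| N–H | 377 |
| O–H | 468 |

Let D be the C≡N bond energy.
Σ(broken) = 8×403 + 6×377 + 3×509 = 7013
Σ(formed) = 2×D + 2×403 + 12×468 = 6422 + 2D
ΔH = Σ(broken) − Σ(formed) = (7013) − (6422 + 2D) = +591 − 2D
Setting this equal to −1237 kJ gives 2D = 1828, so D = 914 kJ/mol.

D(C≡N) ≈ 914 kJ/mol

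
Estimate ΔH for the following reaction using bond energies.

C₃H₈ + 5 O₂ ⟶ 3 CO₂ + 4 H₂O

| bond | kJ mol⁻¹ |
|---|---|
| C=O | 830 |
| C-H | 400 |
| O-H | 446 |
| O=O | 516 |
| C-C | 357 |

Bonds broken (reactants):
  C-C: 2 × 357 = 714
  C-H: 8 × 400 = 3200
  O=O: 5 × 516 = 2580
  Σ(broken) = 6494 kJ
Bonds formed (products):
  C=O: 6 × 830 = 4980
  O-H: 8 × 446 = 3568
  Σ(formed) = 8548 kJ
ΔH = Σ(broken) − Σ(formed) = 6494 − 8548 = −2054 kJ

ΔH ≈ −2054 kJ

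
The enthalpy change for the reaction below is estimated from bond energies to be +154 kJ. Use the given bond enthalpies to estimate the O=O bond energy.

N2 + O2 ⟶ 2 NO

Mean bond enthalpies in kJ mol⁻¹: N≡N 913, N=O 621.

Let D be the O=O bond energy.
Σ(broken) = 1×913 + 1×D = 913 + D
Σ(formed) = 2×621 = 1242
ΔH = Σ(broken) − Σ(formed) = (913 + D) − (1242) = −329 + D
Setting this equal to +154 kJ gives D = 483 kJ/mol.

D(O=O) ≈ 483 kJ/mol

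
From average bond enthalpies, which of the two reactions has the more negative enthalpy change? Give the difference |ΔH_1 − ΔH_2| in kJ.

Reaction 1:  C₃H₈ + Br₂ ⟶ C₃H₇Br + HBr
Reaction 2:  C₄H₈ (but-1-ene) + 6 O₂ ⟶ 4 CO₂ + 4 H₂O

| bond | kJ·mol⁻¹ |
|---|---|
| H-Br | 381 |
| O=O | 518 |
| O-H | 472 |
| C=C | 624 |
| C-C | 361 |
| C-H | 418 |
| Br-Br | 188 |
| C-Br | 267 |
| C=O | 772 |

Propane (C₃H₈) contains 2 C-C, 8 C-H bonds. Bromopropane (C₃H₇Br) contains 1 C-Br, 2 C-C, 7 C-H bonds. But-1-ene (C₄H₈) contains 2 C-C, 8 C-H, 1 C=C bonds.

Reaction 1:
  Bonds broken (reactants):
    Br-Br: 1 × 188 = 188
    C-C: 2 × 361 = 722
    C-H: 8 × 418 = 3344
    Σ(broken) = 4254 kJ
  Bonds formed (products):
    C-Br: 1 × 267 = 267
    C-C: 2 × 361 = 722
    C-H: 7 × 418 = 2926
    H-Br: 1 × 381 = 381
    Σ(formed) = 4296 kJ
  ΔH_1 = 4254 − 4296 = −42 kJ
Reaction 2:
  Bonds broken (reactants):
    C-C: 2 × 361 = 722
    C-H: 8 × 418 = 3344
    C=C: 1 × 624 = 624
    O=O: 6 × 518 = 3108
    Σ(broken) = 7798 kJ
  Bonds formed (products):
    C=O: 8 × 772 = 6176
    O-H: 8 × 472 = 3776
    Σ(formed) = 9952 kJ
  ΔH_2 = 7798 − 9952 = −2154 kJ
ΔH_1 − ΔH_2 = +2112 kJ, so reaction 2 has the more negative ΔH; |ΔH_1 − ΔH_2| = 2112 kJ.

Reaction 2, by 2112 kJ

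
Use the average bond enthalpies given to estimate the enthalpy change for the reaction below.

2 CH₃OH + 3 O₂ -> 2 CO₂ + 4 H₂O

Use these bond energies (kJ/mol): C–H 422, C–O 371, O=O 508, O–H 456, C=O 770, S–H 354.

Bonds broken (reactants):
  C–H: 6 × 422 = 2532
  C–O: 2 × 371 = 742
  O–H: 2 × 456 = 912
  O=O: 3 × 508 = 1524
  Σ(broken) = 5710 kJ
Bonds formed (products):
  C=O: 4 × 770 = 3080
  O–H: 8 × 456 = 3648
  Σ(formed) = 6728 kJ
ΔH = Σ(broken) − Σ(formed) = 5710 − 6728 = −1018 kJ

ΔH ≈ −1018 kJ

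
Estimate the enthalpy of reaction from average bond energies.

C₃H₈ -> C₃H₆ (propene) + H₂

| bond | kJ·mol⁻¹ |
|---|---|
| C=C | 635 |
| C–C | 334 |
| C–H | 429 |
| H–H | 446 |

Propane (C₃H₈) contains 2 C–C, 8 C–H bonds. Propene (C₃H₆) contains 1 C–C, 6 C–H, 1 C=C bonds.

Bonds broken (reactants):
  C–C: 2 × 334 = 668
  C–H: 8 × 429 = 3432
  Σ(broken) = 4100 kJ
Bonds formed (products):
  C–C: 1 × 334 = 334
  C–H: 6 × 429 = 2574
  C=C: 1 × 635 = 635
  H–H: 1 × 446 = 446
  Σ(formed) = 3989 kJ
ΔH = Σ(broken) − Σ(formed) = 4100 − 3989 = +111 kJ

ΔH ≈ +111 kJ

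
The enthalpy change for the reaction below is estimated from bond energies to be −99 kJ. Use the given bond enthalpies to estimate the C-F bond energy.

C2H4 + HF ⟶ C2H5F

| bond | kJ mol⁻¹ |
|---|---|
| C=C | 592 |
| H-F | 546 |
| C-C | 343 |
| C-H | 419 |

D(C-F) ≈ 475 kJ/mol

Let D be the C-F bond energy.
Σ(broken) = 4×419 + 1×592 + 1×546 = 2814
Σ(formed) = 1×343 + 1×D + 5×419 = 2438 + D
ΔH = Σ(broken) − Σ(formed) = (2814) − (2438 + D) = +376 − D
Setting this equal to −99 kJ gives D = 475 kJ/mol.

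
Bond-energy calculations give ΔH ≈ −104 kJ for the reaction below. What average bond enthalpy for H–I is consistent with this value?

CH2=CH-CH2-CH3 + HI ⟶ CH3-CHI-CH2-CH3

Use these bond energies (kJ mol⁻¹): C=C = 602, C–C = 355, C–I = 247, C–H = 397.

D(H–I) ≈ 293 kJ/mol

Let D be the H–I bond energy.
Σ(broken) = 2×355 + 8×397 + 1×602 + 1×D = 4488 + D
Σ(formed) = 3×355 + 9×397 + 1×247 = 4885
ΔH = Σ(broken) − Σ(formed) = (4488 + D) − (4885) = −397 + D
Setting this equal to −104 kJ gives D = 293 kJ/mol.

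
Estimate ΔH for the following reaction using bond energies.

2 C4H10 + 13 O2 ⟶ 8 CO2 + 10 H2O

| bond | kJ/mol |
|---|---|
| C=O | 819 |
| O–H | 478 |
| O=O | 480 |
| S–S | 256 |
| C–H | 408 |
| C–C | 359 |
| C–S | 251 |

Bonds broken (reactants):
  C–C: 6 × 359 = 2154
  C–H: 20 × 408 = 8160
  O=O: 13 × 480 = 6240
  Σ(broken) = 16554 kJ
Bonds formed (products):
  C=O: 16 × 819 = 13104
  O–H: 20 × 478 = 9560
  Σ(formed) = 22664 kJ
ΔH = Σ(broken) − Σ(formed) = 16554 − 22664 = −6110 kJ

ΔH ≈ −6110 kJ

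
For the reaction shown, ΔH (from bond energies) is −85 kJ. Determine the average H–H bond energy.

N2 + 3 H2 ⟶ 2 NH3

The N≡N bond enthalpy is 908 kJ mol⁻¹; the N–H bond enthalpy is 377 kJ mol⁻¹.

D(H–H) ≈ 423 kJ/mol

Let D be the H–H bond energy.
Σ(broken) = 3×D + 1×908 = 908 + 3D
Σ(formed) = 6×377 = 2262
ΔH = Σ(broken) − Σ(formed) = (908 + 3D) − (2262) = −1354 + 3D
Setting this equal to −85 kJ gives 3D = 1269, so D = 423 kJ/mol.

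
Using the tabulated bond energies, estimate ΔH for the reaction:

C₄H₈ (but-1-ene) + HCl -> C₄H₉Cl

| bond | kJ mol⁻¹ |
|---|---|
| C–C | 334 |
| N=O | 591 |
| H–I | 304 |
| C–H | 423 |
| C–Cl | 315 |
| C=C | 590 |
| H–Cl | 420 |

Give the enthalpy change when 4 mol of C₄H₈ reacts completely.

Bonds broken (reactants):
  C–C: 2 × 334 = 668
  C–H: 8 × 423 = 3384
  C=C: 1 × 590 = 590
  H–Cl: 1 × 420 = 420
  Σ(broken) = 5062 kJ
Bonds formed (products):
  C–C: 3 × 334 = 1002
  C–Cl: 1 × 315 = 315
  C–H: 9 × 423 = 3807
  Σ(formed) = 5124 kJ
ΔH = Σ(broken) − Σ(formed) = 5062 − 5124 = −62 kJ
For 4× the reaction as written: 4 × (−62) = −248 kJ

ΔH = −248 kJ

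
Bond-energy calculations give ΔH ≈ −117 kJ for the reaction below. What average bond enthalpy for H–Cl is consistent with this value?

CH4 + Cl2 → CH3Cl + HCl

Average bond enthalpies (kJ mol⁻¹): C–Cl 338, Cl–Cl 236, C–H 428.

Let D be the H–Cl bond energy.
Σ(broken) = 4×428 + 1×236 = 1948
Σ(formed) = 1×338 + 3×428 + 1×D = 1622 + D
ΔH = Σ(broken) − Σ(formed) = (1948) − (1622 + D) = +326 − D
Setting this equal to −117 kJ gives D = 443 kJ/mol.

D(H–Cl) ≈ 443 kJ/mol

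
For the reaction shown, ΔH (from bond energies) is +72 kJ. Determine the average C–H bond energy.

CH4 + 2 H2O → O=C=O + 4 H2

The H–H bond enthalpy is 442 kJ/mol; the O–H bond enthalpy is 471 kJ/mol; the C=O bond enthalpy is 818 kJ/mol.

D(C–H) ≈ 398 kJ/mol

Let D be the C–H bond energy.
Σ(broken) = 4×D + 4×471 = 1884 + 4D
Σ(formed) = 2×818 + 4×442 = 3404
ΔH = Σ(broken) − Σ(formed) = (1884 + 4D) − (3404) = −1520 + 4D
Setting this equal to +72 kJ gives 4D = 1592, so D = 398 kJ/mol.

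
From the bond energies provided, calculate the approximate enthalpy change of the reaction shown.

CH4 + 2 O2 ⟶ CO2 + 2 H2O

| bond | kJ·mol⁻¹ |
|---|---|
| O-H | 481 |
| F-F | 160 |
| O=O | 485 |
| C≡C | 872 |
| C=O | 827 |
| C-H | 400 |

ΔH ≈ −1008 kJ

Bonds broken (reactants):
  C-H: 4 × 400 = 1600
  O=O: 2 × 485 = 970
  Σ(broken) = 2570 kJ
Bonds formed (products):
  C=O: 2 × 827 = 1654
  O-H: 4 × 481 = 1924
  Σ(formed) = 3578 kJ
ΔH = Σ(broken) − Σ(formed) = 2570 − 3578 = −1008 kJ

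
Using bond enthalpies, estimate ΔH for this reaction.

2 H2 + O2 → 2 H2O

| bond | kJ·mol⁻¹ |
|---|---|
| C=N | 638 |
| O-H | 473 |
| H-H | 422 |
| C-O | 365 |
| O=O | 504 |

Bonds broken (reactants):
  H-H: 2 × 422 = 844
  O=O: 1 × 504 = 504
  Σ(broken) = 1348 kJ
Bonds formed (products):
  O-H: 4 × 473 = 1892
  Σ(formed) = 1892 kJ
ΔH = Σ(broken) − Σ(formed) = 1348 − 1892 = −544 kJ

ΔH ≈ −544 kJ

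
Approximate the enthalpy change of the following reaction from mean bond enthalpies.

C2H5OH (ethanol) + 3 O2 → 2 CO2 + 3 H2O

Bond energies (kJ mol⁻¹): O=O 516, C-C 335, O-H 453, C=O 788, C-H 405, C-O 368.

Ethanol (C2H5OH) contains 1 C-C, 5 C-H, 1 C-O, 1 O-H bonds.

Bonds broken (reactants):
  C-C: 1 × 335 = 335
  C-H: 5 × 405 = 2025
  C-O: 1 × 368 = 368
  O-H: 1 × 453 = 453
  O=O: 3 × 516 = 1548
  Σ(broken) = 4729 kJ
Bonds formed (products):
  C=O: 4 × 788 = 3152
  O-H: 6 × 453 = 2718
  Σ(formed) = 5870 kJ
ΔH = Σ(broken) − Σ(formed) = 4729 − 5870 = −1141 kJ

ΔH ≈ −1141 kJ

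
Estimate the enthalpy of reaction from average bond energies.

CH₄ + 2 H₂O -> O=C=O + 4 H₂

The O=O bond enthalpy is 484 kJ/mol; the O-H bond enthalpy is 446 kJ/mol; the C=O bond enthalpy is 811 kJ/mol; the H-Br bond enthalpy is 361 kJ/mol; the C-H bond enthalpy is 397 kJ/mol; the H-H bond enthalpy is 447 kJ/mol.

ΔH ≈ −38 kJ

Bonds broken (reactants):
  C-H: 4 × 397 = 1588
  O-H: 4 × 446 = 1784
  Σ(broken) = 3372 kJ
Bonds formed (products):
  C=O: 2 × 811 = 1622
  H-H: 4 × 447 = 1788
  Σ(formed) = 3410 kJ
ΔH = Σ(broken) − Σ(formed) = 3372 − 3410 = −38 kJ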